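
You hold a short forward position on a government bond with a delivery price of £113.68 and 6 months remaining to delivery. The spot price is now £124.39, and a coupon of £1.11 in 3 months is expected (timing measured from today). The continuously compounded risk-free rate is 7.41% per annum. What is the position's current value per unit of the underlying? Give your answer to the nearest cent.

-£13.76

PV(remaining coupons) I = 1.11·e^(−0.0741·3/12) = 1.0896
Current forward F = (S − I)·e^(rT) = (124.39 − 1.0896)·e^(0.0741·6/12) = 123.3004 × 1.037745 = 127.9544
Value (long) = (F − K)·e^(−rT) = (127.9544 − 113.68) × 0.963628 = 13.7552
Short position value = −(long value) = -£13.76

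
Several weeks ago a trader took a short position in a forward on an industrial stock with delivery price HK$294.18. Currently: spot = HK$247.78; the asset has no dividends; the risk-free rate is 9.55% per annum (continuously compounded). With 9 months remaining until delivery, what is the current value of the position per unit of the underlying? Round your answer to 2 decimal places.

HK$26.07

Current fair forward for the remaining 9 months: F = S·e^(r·T), r = 0.0955
F = 247.78 · e^(0.0955 × 9/12) = 247.78 × 1.074252 = 266.1782
Value of long forward = (F − K)·e^(−rT) = (266.1782 − 294.18) · e^(−0.0955·9/12)
= -28.0018 × 0.930880 = -26.07
Short position value = −(long value) = HK$26.07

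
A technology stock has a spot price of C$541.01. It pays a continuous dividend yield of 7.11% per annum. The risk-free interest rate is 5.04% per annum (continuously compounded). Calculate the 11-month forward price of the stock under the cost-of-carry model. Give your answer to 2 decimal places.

F = S·e^((r − q)T) = 541.01 · e^((0.0504 − 0.0711) × 11/12)
= 541.01 · e^-0.018975 = 541.01 × 0.981204
F = C$530.84

C$530.84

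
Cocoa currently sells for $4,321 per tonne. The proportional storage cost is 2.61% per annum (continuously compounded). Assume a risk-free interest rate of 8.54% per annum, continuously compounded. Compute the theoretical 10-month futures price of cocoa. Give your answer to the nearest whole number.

$4,742 per tonne

Net carry = r + u − y = 0.0854 + 0.0261 − 0.0000 = 0.1115
F = S·e^((r+u−y)T) = 4321 · e^(0.1115 × 10/12) = 4321 · e^0.092917
= 4321 × 1.097371 = $4,742 per tonne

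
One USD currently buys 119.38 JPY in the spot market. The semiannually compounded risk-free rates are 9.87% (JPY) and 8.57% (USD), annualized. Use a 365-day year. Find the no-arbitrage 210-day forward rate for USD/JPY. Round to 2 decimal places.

120.24

By covered interest parity, F = S · (1+r_JPY/2)^(2T) / (1+r_USD/2)^(2T)
= 119.38 × 1.056995 / 1.049464 = 119.38 × 1.007176
F = 120.24 JPY per USD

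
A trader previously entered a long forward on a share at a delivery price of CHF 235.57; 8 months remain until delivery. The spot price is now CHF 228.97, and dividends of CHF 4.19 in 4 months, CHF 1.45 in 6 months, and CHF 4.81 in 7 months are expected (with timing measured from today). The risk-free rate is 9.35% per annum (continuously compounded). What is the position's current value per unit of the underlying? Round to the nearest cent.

-CHF 2.36

PV(remaining dividends) I = 4.19·e^(−0.0935·4/12) + 1.45·e^(−0.0935·6/12) + 4.81·e^(−0.0935·7/12) = 9.9999
Current forward F = (S − I)·e^(rT) = (228.97 − 9.9999)·e^(0.0935·8/12) = 218.9701 × 1.064317 = 233.0536
Value (long) = (F − K)·e^(−rT) = (233.0536 − 235.57) × 0.939570 = -2.3643
Value = -CHF 2.36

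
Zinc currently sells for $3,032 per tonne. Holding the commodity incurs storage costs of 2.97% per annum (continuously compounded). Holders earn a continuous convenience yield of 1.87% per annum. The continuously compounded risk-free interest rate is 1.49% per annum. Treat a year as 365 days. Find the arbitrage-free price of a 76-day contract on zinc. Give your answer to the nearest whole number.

Net carry = r + u − y = 0.0149 + 0.0297 − 0.0187 = 0.0259
F = S·e^((r+u−y)T) = 3032 · e^(0.0259 × 76/365) = 3032 · e^0.005393
= 3032 × 1.005408 = $3,048 per tonne

$3,048 per tonne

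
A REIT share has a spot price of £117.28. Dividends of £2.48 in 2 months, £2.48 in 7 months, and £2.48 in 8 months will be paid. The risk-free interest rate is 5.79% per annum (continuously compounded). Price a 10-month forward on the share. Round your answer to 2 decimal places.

£115.48

PV(dividends) I = 2.48·e^(−0.0579·2/12) + 2.48·e^(−0.0579·7/12) + 2.48·e^(−0.0579·8/12)
I = 2.4562 + 2.3976 + 2.3861 = 7.2399
F = (S − I)·e^(rT) = (117.28 − 7.2399) · e^(0.0579·10/12)
= 110.0401 · e^0.048250 = 110.0401 × 1.049433 = £115.48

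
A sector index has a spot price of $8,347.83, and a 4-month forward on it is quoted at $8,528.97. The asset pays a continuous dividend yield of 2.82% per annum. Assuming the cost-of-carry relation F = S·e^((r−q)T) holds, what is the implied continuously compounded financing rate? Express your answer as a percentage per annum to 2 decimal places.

9.26%

From F = S·e^((r−q)T): (r − q) = ln(F/S)/T
ln(8528.97/8347.83) = ln(1.021699) = 0.021467
(r − q) = 0.021467 / (4/12) = 0.064401
r = ln(F/S)/T + q = 0.064401 + 0.0282 = 0.092601
r = 9.26%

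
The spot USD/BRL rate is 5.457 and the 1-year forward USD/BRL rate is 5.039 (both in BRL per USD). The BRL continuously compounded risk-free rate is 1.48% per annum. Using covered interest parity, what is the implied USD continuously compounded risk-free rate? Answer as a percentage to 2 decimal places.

9.45%

F = S·e^((r_BRL − r_USD)T) ⇒ r_USD = r_BRL − ln(F/S)/T
ln(5.039/5.457) = -0.079692; /(1) = -0.079692
r_USD = 0.0148 + 0.079692 = 0.094492
r_USD = 9.45%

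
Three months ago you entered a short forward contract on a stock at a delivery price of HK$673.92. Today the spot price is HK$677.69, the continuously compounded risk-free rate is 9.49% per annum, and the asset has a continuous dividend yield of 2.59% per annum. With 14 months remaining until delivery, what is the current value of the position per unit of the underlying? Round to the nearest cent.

-HK$54.23

Current fair forward for the remaining 14 months: F = S·e^((r − q)·T), (r − q) = 0.0949 − 0.0259 = 0.0690
F = 677.69 · e^(0.0690 × 14/12) = 677.69 × 1.083829 = 734.5001
Value of long forward = (F − K)·e^(−rT) = (734.5001 − 673.92) · e^(−0.0949·14/12)
= 60.5801 × 0.895192 = 54.23
Short position value = −(long value) = -HK$54.23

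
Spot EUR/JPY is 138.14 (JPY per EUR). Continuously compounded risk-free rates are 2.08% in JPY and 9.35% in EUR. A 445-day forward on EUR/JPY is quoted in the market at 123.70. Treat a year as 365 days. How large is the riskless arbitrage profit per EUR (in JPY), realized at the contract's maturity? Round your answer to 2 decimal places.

2.72 per EUR (in JPY)

Fair forward: F* = S·e^(carry·T), with carry = (r_JPY − r_EUR) = 0.0208 − 0.0935 = -0.0727
F* = 138.14 · e^(-0.0727 × 445/365) = 138.14 · e^-0.088634 = 138.14 × 0.915180 = 126.4230
Market 123.70 < fair 126.4230: forward underpriced → reverse cash-and-carry (short spot, go long the forward).
At maturity, profit = |F_mkt − F*| = |123.70 − 126.4230| = 2.72 per EUR (in JPY)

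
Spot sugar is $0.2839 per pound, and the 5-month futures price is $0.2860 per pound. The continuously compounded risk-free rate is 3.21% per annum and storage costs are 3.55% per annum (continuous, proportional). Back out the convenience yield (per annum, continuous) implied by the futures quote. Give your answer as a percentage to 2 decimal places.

F = S·e^((r+u−y)T) ⇒ (r+u−y) = ln(F/S)/T
ln(0.2860/0.2839) = 0.007370; /T ⇒ 0.017688
y = r + u − ln(F/S)/T = 0.0321 + 0.0355 − 0.017688 = 0.049912
y = 4.99%

4.99%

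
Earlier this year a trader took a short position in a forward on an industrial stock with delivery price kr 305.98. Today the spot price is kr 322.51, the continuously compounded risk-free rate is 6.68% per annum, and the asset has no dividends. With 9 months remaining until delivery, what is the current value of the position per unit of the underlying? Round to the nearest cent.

Current fair forward for the remaining 9 months: F = S·e^(r·T), r = 0.0668
F = 322.51 · e^(0.0668 × 9/12) = 322.51 × 1.051376 = 339.0793
Value of long forward = (F − K)·e^(−rT) = (339.0793 − 305.98) · e^(−0.0668·9/12)
= 33.0993 × 0.951134 = 31.48
Short position value = −(long value) = -kr 31.48

-kr 31.48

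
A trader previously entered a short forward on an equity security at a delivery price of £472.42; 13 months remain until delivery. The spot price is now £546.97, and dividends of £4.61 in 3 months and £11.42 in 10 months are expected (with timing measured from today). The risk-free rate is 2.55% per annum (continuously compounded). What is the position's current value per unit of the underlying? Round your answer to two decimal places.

PV(remaining dividends) I = 4.61·e^(−0.0255·3/12) + 11.42·e^(−0.0255·10/12) = 15.7606
Current forward F = (S − I)·e^(rT) = (546.97 − 15.7606)·e^(0.0255·13/12) = 531.2094 × 1.028010 = 546.0886
Value (long) = (F − K)·e^(−rT) = (546.0886 − 472.42) × 0.972753 = 71.6614
Short position value = −(long value) = -£71.66

-£71.66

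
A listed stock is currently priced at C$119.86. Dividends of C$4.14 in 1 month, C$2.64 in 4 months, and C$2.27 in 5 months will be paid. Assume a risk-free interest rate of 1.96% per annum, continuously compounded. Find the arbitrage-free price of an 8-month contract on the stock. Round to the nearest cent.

C$112.31

PV(dividends) I = 4.14·e^(−0.0196·1/12) + 2.64·e^(−0.0196·4/12) + 2.27·e^(−0.0196·5/12)
I = 4.1332 + 2.6228 + 2.2515 = 9.0075
F = (S − I)·e^(rT) = (119.86 − 9.0075) · e^(0.0196·8/12)
= 110.8525 · e^0.013067 = 110.8525 × 1.013153 = C$112.31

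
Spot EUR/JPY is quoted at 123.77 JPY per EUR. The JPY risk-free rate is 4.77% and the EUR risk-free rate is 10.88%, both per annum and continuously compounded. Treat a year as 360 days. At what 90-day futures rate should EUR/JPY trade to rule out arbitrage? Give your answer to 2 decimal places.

121.89

F = S·e^((r_JPY − r_EUR)T) = 123.77 · e^((0.0477 − 0.1088) × 90/360)
= 123.77 · e^-0.015275 = 123.77 × 0.984841
F = 121.89 JPY per EUR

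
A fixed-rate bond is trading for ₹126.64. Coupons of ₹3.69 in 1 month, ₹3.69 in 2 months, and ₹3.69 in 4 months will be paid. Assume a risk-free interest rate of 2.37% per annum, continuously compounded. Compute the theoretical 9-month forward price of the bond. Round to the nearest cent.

PV(coupons) I = 3.69·e^(−0.0237·1/12) + 3.69·e^(−0.0237·2/12) + 3.69·e^(−0.0237·4/12)
I = 3.6827 + 3.6755 + 3.6610 = 11.0192
F = (S − I)·e^(rT) = (126.64 − 11.0192) · e^(0.0237·9/12)
= 115.6208 · e^0.017775 = 115.6208 × 1.017934 = ₹117.69

₹117.69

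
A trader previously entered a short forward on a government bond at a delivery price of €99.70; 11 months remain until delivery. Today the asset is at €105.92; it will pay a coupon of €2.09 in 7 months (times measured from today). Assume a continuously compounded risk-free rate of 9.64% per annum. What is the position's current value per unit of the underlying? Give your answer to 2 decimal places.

PV(remaining coupons) I = 2.09·e^(−0.0964·7/12) = 1.9757
Current forward F = (S − I)·e^(rT) = (105.92 − 1.9757)·e^(0.0964·11/12) = 103.9443 × 1.092389 = 113.5476
Value (long) = (F − K)·e^(−rT) = (113.5476 − 99.70) × 0.915425 = 12.6764
Short position value = −(long value) = -€12.68

-€12.68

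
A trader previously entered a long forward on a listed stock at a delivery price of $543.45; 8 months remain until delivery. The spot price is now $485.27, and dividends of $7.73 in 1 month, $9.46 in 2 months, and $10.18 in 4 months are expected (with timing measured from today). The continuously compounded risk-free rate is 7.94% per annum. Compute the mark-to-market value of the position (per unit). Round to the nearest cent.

PV(remaining dividends) I = 7.73·e^(−0.0794·1/12) + 9.46·e^(−0.0794·2/12) + 10.18·e^(−0.0794·4/12) = 26.9288
Current forward F = (S − I)·e^(rT) = (485.27 − 26.9288)·e^(0.0794·8/12) = 458.3412 × 1.054359 = 483.2562
Value (long) = (F − K)·e^(−rT) = (483.2562 − 543.45) × 0.948443 = -57.0904
Value = -$57.09

-$57.09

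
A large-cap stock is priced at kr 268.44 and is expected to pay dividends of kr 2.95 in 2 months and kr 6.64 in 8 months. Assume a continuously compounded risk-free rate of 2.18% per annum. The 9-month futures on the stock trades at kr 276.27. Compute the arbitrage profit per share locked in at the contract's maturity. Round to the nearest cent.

kr 13.04 per share

PV(dividends) I = 2.95·e^(−0.0218·2/12) + 6.64·e^(−0.0218·8/12) = 9.4835
Fair futures F* = (S − I)·e^(rT) = (268.44 − 9.4835)·e^0.016350 = 258.9565 × 1.016484 = 263.2251
Market kr 276.27 > fair 263.2251: forward overpriced → cash-and-carry (borrow at r, buy the stock and collect the dividends, short the forward).
Profit at T = |F_mkt − F*| = |276.27 − 263.2251| = kr 13.04 per share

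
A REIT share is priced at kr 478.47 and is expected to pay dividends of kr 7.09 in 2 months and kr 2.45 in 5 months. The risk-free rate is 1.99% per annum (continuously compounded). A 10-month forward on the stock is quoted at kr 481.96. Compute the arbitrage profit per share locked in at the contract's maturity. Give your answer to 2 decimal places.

PV(dividends) I = 7.09·e^(−0.0199·2/12) + 2.45·e^(−0.0199·5/12) = 9.4963
Fair forward F* = (S − I)·e^(rT) = (478.47 − 9.4963)·e^0.016583 = 468.9737 × 1.016721 = 476.8154
Market kr 481.96 > fair 476.8154: forward overpriced → cash-and-carry (borrow at r, buy the stock and collect the dividends, short the forward).
Profit at T = |F_mkt − F*| = |481.96 − 476.8154| = kr 5.14 per share

kr 5.14 per share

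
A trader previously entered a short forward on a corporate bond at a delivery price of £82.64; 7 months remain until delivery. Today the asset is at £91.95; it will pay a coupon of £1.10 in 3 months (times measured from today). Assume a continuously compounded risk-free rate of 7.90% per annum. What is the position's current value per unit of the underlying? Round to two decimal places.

-£11.95

PV(remaining coupons) I = 1.10·e^(−0.0790·3/12) = 1.0785
Current forward F = (S − I)·e^(rT) = (91.95 − 1.0785)·e^(0.0790·7/12) = 90.8715 × 1.047162 = 95.1572
Value (long) = (F − K)·e^(−rT) = (95.1572 − 82.64) × 0.954962 = 11.9535
Short position value = −(long value) = -£11.95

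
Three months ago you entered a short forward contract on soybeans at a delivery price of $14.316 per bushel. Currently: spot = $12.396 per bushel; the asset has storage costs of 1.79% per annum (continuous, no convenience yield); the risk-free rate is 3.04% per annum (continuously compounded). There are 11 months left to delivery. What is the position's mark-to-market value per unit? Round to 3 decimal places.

$1.321 per bushel

Current fair forward for the remaining 11 months: F = S·e^((r + u)·T), (r + u) = 0.0304 + 0.0179 = 0.0483
F = 12.396 · e^(0.0483 × 11/12) = 12.396 × 1.045270 = 12.9572
Value of long forward = (F − K)·e^(−rT) = (12.9572 − 14.316) · e^(−0.0304·11/12)
= -1.3588 × 0.972518 = -1.321
Short position value = −(long value) = $1.321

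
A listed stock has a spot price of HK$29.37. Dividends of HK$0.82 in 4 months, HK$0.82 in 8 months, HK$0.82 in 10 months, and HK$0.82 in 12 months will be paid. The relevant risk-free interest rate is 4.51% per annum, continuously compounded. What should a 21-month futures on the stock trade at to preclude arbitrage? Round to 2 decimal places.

PV(dividends) I = 0.82·e^(−0.0451·4/12) + 0.82·e^(−0.0451·8/12) + 0.82·e^(−0.0451·10/12) + 0.82·e^(−0.0451·12/12)
I = 0.8078 + 0.7957 + 0.7898 + 0.7838 = 3.1771
F = (S − I)·e^(rT) = (29.37 − 3.1771) · e^(0.0451·21/12)
= 26.1929 · e^0.078925 = 26.1929 × 1.082123 = HK$28.34

HK$28.34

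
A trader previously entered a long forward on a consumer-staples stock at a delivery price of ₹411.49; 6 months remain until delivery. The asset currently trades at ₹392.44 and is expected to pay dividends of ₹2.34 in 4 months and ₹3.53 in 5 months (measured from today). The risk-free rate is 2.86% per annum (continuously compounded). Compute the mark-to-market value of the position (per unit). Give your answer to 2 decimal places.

PV(remaining dividends) I = 2.34·e^(−0.0286·4/12) + 3.53·e^(−0.0286·5/12) = 5.8060
Current forward F = (S − I)·e^(rT) = (392.44 − 5.8060)·e^(0.0286·6/12) = 386.6340 × 1.014403 = 392.2027
Value (long) = (F − K)·e^(−rT) = (392.2027 − 411.49) × 0.985802 = -19.0135
Value = -₹19.01

-₹19.01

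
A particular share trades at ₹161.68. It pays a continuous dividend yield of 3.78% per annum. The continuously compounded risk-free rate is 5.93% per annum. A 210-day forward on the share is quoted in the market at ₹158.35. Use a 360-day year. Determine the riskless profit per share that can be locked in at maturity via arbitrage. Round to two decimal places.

₹5.37 per share

Fair forward: F* = S·e^(carry·T), with carry = (r − q) = 0.0593 − 0.0378 = 0.0215
F* = 161.68 · e^(0.0215 × 210/360) = 161.68 · e^0.012542 = 161.68 × 1.012621 = ₹163.7206
Market ₹158.35 < fair ₹163.7206: forward underpriced → reverse cash-and-carry (short spot, go long the forward).
At maturity, profit = |F_mkt − F*| = |158.35 − 163.7206| = ₹5.37 per share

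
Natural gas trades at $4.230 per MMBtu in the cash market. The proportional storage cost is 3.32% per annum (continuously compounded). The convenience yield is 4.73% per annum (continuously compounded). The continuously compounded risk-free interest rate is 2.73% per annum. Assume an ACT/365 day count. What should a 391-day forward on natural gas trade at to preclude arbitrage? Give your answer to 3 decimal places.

Net carry = r + u − y = 0.0273 + 0.0332 − 0.0473 = 0.0132
F = S·e^((r+u−y)T) = 4.230 · e^(0.0132 × 391/365) = 4.230 · e^0.014140
= 4.230 × 1.014240 = $4.290 per MMBtu

$4.290 per MMBtu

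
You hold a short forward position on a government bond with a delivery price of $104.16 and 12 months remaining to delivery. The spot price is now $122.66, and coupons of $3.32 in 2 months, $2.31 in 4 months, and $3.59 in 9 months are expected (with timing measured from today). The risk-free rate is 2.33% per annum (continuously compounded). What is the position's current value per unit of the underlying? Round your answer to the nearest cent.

PV(remaining coupons) I = 3.32·e^(−0.0233·2/12) + 2.31·e^(−0.0233·4/12) + 3.59·e^(−0.0233·9/12) = 9.1271
Current forward F = (S − I)·e^(rT) = (122.66 − 9.1271)·e^(0.0233·12/12) = 113.5329 × 1.023574 = 116.2093
Value (long) = (F − K)·e^(−rT) = (116.2093 − 104.16) × 0.976969 = 11.7718
Short position value = −(long value) = -$11.77

-$11.77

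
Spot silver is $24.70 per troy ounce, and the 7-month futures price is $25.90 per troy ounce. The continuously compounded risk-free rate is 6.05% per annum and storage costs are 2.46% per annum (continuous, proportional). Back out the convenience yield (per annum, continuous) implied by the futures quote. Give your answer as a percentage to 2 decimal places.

0.38%

F = S·e^((r+u−y)T) ⇒ (r+u−y) = ln(F/S)/T
ln(25.90/24.70) = 0.047440; /T ⇒ 0.081326
y = r + u − ln(F/S)/T = 0.0605 + 0.0246 − 0.081326 = 0.003774
y = 0.38%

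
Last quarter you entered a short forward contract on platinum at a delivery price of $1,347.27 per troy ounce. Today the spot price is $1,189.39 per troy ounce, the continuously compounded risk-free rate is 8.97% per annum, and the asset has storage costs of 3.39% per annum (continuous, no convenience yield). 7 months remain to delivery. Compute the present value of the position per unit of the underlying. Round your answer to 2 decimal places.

$65.44 per troy ounce

Current fair forward for the remaining 7 months: F = S·e^((r + u)·T), (r + u) = 0.0897 + 0.0339 = 0.1236
F = 1189.39 · e^(0.1236 × 7/12) = 1189.39 × 1.07476281 = 1278.3121
Value of long forward = (F − K)·e^(−rT) = (1278.3121 − 1347.27) · e^(−0.0897·7/12)
= -68.9579 × 0.94902039 = -65.44
Short position value = −(long value) = $65.44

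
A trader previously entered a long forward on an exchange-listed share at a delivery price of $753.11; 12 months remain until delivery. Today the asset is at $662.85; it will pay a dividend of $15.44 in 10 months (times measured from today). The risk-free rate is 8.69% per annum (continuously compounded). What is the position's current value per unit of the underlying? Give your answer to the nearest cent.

-$41.94

PV(remaining dividends) I = 15.44·e^(−0.0869·10/12) = 14.3614
Current forward F = (S − I)·e^(rT) = (662.85 − 14.3614)·e^(0.0869·12/12) = 648.4886 × 1.090788 = 707.3636
Value (long) = (F − K)·e^(−rT) = (707.3636 − 753.11) × 0.916769 = -41.9389
Value = -$41.94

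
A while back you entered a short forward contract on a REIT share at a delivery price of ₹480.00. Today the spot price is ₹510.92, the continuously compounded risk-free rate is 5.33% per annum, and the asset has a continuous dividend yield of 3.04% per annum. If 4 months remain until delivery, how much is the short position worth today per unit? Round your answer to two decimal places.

-₹34.22

Current fair forward for the remaining 4 months: F = S·e^((r − q)·T), (r − q) = 0.0533 − 0.0304 = 0.0229
F = 510.92 · e^(0.0229 × 4/12) = 510.92 × 1.007663 = 514.8352
Value of long forward = (F − K)·e^(−rT) = (514.8352 − 480.00) · e^(−0.0533·4/12)
= 34.8352 × 0.982390 = 34.22
Short position value = −(long value) = -₹34.22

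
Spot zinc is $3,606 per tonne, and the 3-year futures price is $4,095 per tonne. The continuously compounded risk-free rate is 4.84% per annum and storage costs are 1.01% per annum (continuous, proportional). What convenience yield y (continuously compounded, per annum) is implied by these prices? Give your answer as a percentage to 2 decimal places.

F = S·e^((r+u−y)T) ⇒ (r+u−y) = ln(F/S)/T
ln(4095/3606) = 0.127168; /T ⇒ 0.042389
y = r + u − ln(F/S)/T = 0.0484 + 0.0101 − 0.042389 = 0.016111
y = 1.61%

1.61%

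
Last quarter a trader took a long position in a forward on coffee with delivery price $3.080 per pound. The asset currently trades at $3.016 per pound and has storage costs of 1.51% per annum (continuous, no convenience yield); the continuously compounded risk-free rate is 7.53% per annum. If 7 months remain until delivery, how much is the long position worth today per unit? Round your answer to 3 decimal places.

$0.095 per pound

Current fair forward for the remaining 7 months: F = S·e^((r + u)·T), (r + u) = 0.0753 + 0.0151 = 0.0904
F = 3.016 · e^(0.0904 × 7/12) = 3.016 × 1.054149 = 3.1793
Value of long forward = (F − K)·e^(−rT) = (3.1793 − 3.080) · e^(−0.0753·7/12)
= 0.0993 × 0.957026 = 0.095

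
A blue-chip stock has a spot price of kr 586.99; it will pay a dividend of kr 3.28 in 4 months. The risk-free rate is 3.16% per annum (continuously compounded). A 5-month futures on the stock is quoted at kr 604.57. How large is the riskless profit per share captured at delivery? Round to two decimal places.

PV(dividends) I = 3.28·e^(−0.0316·4/12) = 3.2456
Fair futures F* = (S − I)·e^(rT) = (586.99 − 3.2456)·e^0.013167 = 583.7444 × 1.013254 = 591.4813
Market kr 604.57 > fair 591.4813: forward overpriced → cash-and-carry (borrow at r, buy the stock and collect the dividends, short the forward).
Profit at T = |F_mkt − F*| = |604.57 − 591.4813| = kr 13.09 per share

kr 13.09 per share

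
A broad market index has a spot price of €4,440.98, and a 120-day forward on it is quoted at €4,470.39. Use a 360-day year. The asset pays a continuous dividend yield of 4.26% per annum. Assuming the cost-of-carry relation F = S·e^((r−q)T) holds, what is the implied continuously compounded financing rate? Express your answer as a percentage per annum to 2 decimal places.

From F = S·e^((r−q)T): (r − q) = ln(F/S)/T
ln(4470.39/4440.98) = ln(1.006622) = 0.006600
(r − q) = 0.006600 / (120/360) = 0.019800
r = ln(F/S)/T + q = 0.019800 + 0.0426 = 0.062400
r = 6.24%

6.24%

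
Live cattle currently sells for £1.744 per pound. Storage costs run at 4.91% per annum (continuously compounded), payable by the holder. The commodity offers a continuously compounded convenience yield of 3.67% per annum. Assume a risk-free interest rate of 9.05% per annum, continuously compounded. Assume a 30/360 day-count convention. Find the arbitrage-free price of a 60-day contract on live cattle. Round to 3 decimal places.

£1.774 per pound

Net carry = r + u − y = 0.0905 + 0.0491 − 0.0367 = 0.1029
F = S·e^((r+u−y)T) = 1.744 · e^(0.1029 × 60/360) = 1.744 · e^0.017150
= 1.744 × 1.017298 = £1.774 per pound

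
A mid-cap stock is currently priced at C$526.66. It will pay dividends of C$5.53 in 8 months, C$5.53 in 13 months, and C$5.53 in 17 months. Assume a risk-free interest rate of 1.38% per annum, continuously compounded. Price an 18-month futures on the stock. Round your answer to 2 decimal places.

C$520.98

PV(dividends) I = 5.53·e^(−0.0138·8/12) + 5.53·e^(−0.0138·13/12) + 5.53·e^(−0.0138·17/12)
I = 5.4794 + 5.4479 + 5.4229 = 16.3502
F = (S − I)·e^(rT) = (526.66 − 16.3502) · e^(0.0138·18/12)
= 510.3098 · e^0.020700 = 510.3098 × 1.020916 = C$520.98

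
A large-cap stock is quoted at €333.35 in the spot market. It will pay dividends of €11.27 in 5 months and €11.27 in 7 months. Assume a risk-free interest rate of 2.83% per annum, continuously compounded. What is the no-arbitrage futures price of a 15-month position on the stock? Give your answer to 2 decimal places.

€322.33

PV(dividends) I = 11.27·e^(−0.0283·5/12) + 11.27·e^(−0.0283·7/12)
I = 11.1379 + 11.0855 = 22.2234
F = (S − I)·e^(rT) = (333.35 − 22.2234) · e^(0.0283·15/12)
= 311.1266 · e^0.035375 = 311.1266 × 1.036008 = €322.33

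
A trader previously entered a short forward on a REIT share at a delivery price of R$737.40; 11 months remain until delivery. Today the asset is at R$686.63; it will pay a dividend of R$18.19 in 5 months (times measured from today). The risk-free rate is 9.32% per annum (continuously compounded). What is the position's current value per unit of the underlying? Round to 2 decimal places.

R$7.88

PV(remaining dividends) I = 18.19·e^(−0.0932·5/12) = 17.4972
Current forward F = (S − I)·e^(rT) = (686.63 − 17.4972)·e^(0.0932·11/12) = 669.1328 × 1.089189 = 728.8121
Value (long) = (F − K)·e^(−rT) = (728.8121 − 737.40) × 0.918114 = -7.8847
Short position value = −(long value) = R$7.88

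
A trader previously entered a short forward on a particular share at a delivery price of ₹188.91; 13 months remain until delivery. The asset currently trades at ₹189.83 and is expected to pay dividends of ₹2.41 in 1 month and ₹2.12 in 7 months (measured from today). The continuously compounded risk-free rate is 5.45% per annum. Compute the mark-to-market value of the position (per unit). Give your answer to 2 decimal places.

-₹7.30

PV(remaining dividends) I = 2.41·e^(−0.0545·1/12) + 2.12·e^(−0.0545·7/12) = 4.4527
Current forward F = (S − I)·e^(rT) = (189.83 − 4.4527)·e^(0.0545·13/12) = 185.3773 × 1.060819 = 196.6518
Value (long) = (F − K)·e^(−rT) = (196.6518 − 188.91) × 0.942667 = 7.2979
Short position value = −(long value) = -₹7.30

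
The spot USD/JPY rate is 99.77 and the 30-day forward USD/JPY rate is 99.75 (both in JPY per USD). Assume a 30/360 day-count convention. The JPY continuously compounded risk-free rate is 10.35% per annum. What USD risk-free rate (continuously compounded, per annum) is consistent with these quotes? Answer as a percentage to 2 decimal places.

F = S·e^((r_JPY − r_USD)T) ⇒ r_USD = r_JPY − ln(F/S)/T
ln(99.75/99.77) = -0.000200; /(30/360) = -0.002400
r_USD = 0.1035 + 0.002400 = 0.105900
r_USD = 10.59%

10.59%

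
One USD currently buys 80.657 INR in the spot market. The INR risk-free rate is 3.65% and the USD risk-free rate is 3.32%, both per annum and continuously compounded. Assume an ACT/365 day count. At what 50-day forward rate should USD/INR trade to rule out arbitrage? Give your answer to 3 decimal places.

80.693

F = S·e^((r_INR − r_USD)T) = 80.657 · e^((0.0365 − 0.0332) × 50/365)
= 80.657 · e^0.000452 = 80.657 × 1.000452
F = 80.693 INR per USD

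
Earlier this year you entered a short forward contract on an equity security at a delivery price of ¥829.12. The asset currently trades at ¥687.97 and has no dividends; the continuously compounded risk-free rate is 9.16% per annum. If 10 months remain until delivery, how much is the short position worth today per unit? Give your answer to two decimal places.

Current fair forward for the remaining 10 months: F = S·e^(r·T), r = 0.0916
F = 687.97 · e^(0.0916 × 10/12) = 687.97 × 1.079322 = 742.5412
Value of long forward = (F − K)·e^(−rT) = (742.5412 − 829.12) · e^(−0.0916·10/12)
= -86.5788 × 0.926507 = -80.22
Short position value = −(long value) = ¥80.22

¥80.22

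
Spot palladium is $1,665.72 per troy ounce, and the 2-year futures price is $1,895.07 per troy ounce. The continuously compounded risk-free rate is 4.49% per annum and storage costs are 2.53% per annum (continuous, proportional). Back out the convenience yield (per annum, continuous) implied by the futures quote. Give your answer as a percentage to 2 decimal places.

F = S·e^((r+u−y)T) ⇒ (r+u−y) = ln(F/S)/T
ln(1895.07/1665.72) = 0.128998; /T ⇒ 0.064499
y = r + u − ln(F/S)/T = 0.0449 + 0.0253 − 0.064499 = 0.005701
y = 0.57%

0.57%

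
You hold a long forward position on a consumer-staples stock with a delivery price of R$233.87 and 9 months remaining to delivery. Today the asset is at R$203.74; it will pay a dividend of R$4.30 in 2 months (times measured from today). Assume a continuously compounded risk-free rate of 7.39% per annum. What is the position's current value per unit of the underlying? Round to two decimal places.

-R$21.77

PV(remaining dividends) I = 4.30·e^(−0.0739·2/12) = 4.2474
Current forward F = (S − I)·e^(rT) = (203.74 − 4.2474)·e^(0.0739·9/12) = 199.4926 × 1.056990 = 210.8617
Value (long) = (F − K)·e^(−rT) = (210.8617 − 233.87) × 0.946083 = -21.7678
Value = -R$21.77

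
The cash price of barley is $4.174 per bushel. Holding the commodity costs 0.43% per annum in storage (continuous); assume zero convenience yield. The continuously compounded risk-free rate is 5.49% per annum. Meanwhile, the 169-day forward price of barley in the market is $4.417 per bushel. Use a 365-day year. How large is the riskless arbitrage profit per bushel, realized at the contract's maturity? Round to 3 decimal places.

$0.127 per bushel

Fair forward: F* = S·e^(carry·T), with carry = (r + u) = 0.0549 + 0.0043 = 0.0592
F* = 4.174 · e^(0.0592 × 169/365) = 4.174 · e^0.027410 = 4.174 × 1.027789 = $4.2900
Market $4.417 > fair $4.2900: forward overpriced → cash-and-carry (buy spot, short the forward).
At maturity, profit = |F_mkt − F*| = |4.417 − 4.2900| = $0.127 per bushel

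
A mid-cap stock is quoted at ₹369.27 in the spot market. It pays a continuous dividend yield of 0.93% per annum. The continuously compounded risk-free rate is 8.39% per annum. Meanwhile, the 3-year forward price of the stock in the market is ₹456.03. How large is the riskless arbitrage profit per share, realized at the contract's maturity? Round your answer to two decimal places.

Fair forward: F* = S·e^(carry·T), with carry = (r − q) = 0.0839 − 0.0093 = 0.0746
F* = 369.27 · e^(0.0746 × 3) = 369.27 · e^0.223800 = 369.27 × 1.250821 = ₹461.8907
Market ₹456.03 < fair ₹461.8907: forward underpriced → reverse cash-and-carry (short spot, go long the forward).
At maturity, profit = |F_mkt − F*| = |456.03 − 461.8907| = ₹5.86 per share

₹5.86 per share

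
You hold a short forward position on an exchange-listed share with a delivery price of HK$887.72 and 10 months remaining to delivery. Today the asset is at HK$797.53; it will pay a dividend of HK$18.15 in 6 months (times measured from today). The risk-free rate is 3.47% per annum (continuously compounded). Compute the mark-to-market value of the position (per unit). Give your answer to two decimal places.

PV(remaining dividends) I = 18.15·e^(−0.0347·6/12) = 17.8378
Current forward F = (S − I)·e^(rT) = (797.53 − 17.8378)·e^(0.0347·10/12) = 779.6922 × 1.029339 = 802.5676
Value (long) = (F − K)·e^(−rT) = (802.5676 − 887.72) × 0.971497 = -82.7253
Short position value = −(long value) = HK$82.73

HK$82.73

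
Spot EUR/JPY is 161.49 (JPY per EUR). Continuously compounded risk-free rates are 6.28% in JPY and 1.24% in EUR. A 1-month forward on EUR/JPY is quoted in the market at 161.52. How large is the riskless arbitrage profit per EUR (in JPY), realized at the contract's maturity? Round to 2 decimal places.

0.65 per EUR (in JPY)

Fair forward: F* = S·e^(carry·T), with carry = (r_JPY − r_EUR) = 0.0628 − 0.0124 = 0.0504
F* = 161.49 · e^(0.0504 × 1/12) = 161.49 · e^0.004200 = 161.49 × 1.004209 = 162.1697
Market 161.52 < fair 162.1697: forward underpriced → reverse cash-and-carry (short spot, go long the forward).
At maturity, profit = |F_mkt − F*| = |161.52 − 162.1697| = 0.65 per EUR (in JPY)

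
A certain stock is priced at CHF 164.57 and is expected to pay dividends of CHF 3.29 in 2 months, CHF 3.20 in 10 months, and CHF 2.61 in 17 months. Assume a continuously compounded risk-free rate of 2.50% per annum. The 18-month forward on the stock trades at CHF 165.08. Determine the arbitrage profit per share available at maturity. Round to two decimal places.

CHF 3.49 per share

PV(dividends) I = 3.29·e^(−0.0250·2/12) + 3.20·e^(−0.0250·10/12) + 2.61·e^(−0.0250·17/12) = 8.9295
Fair forward F* = (S − I)·e^(rT) = (164.57 − 8.9295)·e^0.037500 = 155.6405 × 1.038212 = 161.5878
Market CHF 165.08 > fair 161.5878: forward overpriced → cash-and-carry (borrow at r, buy the stock and collect the dividends, short the forward).
Profit at T = |F_mkt − F*| = |165.08 − 161.5878| = CHF 3.49 per share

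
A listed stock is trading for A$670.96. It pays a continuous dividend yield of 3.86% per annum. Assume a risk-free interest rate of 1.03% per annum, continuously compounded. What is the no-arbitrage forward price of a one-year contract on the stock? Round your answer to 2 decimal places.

F = S·e^((r − q)T) = 670.96 · e^((0.0103 − 0.0386) × 12/12)
= 670.96 · e^-0.028300 = 670.96 × 0.972097
F = A$652.24

A$652.24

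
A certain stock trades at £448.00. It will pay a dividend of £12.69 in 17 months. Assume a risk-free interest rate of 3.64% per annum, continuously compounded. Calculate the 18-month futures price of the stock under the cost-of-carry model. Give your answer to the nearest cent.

PV(dividends) I = 12.69·e^(−0.0364·17/12)
I = 12.0522
F = (S − I)·e^(rT) = (448.00 − 12.0522) · e^(0.0364·18/12)
= 435.9478 · e^0.054600 = 435.9478 × 1.056118 = £460.41

£460.41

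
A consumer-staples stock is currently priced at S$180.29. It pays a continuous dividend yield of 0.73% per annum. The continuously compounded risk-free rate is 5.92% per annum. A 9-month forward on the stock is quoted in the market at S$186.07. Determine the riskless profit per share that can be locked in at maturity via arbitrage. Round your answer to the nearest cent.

S$1.38 per share

Fair forward: F* = S·e^(carry·T), with carry = (r − q) = 0.0592 − 0.0073 = 0.0519
F* = 180.29 · e^(0.0519 × 9/12) = 180.29 · e^0.038925 = 180.29 × 1.039693 = S$187.4463
Market S$186.07 < fair S$187.4463: forward underpriced → reverse cash-and-carry (short spot, go long the forward).
At maturity, profit = |F_mkt − F*| = |186.07 − 187.4463| = S$1.38 per share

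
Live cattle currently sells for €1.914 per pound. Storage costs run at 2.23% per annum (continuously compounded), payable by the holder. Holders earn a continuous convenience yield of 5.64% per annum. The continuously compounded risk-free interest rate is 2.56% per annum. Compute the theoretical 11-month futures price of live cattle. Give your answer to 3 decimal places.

€1.899 per pound

Net carry = r + u − y = 0.0256 + 0.0223 − 0.0564 = -0.0085
F = S·e^((r+u−y)T) = 1.914 · e^(-0.0085 × 11/12) = 1.914 · e^-0.007792
= 1.914 × 0.992238 = €1.899 per pound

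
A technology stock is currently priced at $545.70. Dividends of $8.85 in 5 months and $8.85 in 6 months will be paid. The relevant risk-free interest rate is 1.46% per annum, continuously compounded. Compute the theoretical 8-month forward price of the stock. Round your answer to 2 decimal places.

$533.28

PV(dividends) I = 8.85·e^(−0.0146·5/12) + 8.85·e^(−0.0146·6/12)
I = 8.7963 + 8.7856 = 17.5819
F = (S − I)·e^(rT) = (545.70 − 17.5819) · e^(0.0146·8/12)
= 528.1181 · e^0.009733 = 528.1181 × 1.009781 = $533.28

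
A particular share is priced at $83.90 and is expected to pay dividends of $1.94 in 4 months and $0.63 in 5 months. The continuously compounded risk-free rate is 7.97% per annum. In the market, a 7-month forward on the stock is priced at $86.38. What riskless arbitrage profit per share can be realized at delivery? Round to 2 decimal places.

PV(dividends) I = 1.94·e^(−0.0797·4/12) + 0.63·e^(−0.0797·5/12) = 2.4986
Fair forward F* = (S − I)·e^(rT) = (83.90 − 2.4986)·e^0.046492 = 81.4014 × 1.047590 = 85.2753
Market $86.38 > fair 85.2753: forward overpriced → cash-and-carry (borrow at r, buy the stock and collect the dividends, short the forward).
Profit at T = |F_mkt − F*| = |86.38 − 85.2753| = $1.10 per share

$1.10 per share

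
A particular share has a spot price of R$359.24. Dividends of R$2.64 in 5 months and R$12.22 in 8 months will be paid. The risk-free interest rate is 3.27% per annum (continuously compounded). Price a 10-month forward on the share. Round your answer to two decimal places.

R$354.20

PV(dividends) I = 2.64·e^(−0.0327·5/12) + 12.22·e^(−0.0327·8/12)
I = 2.6043 + 11.9565 = 14.5608
F = (S − I)·e^(rT) = (359.24 − 14.5608) · e^(0.0327·10/12)
= 344.6792 · e^0.027250 = 344.6792 × 1.027625 = R$354.20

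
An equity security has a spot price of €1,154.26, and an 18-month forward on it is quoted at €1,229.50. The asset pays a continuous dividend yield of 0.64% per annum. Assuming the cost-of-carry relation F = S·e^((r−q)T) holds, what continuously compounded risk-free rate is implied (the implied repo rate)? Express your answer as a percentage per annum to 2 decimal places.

4.85%

From F = S·e^((r−q)T): (r − q) = ln(F/S)/T
ln(1229.50/1154.26) = ln(1.065185) = 0.063148
(r − q) = 0.063148 / (18/12) = 0.042099
r = ln(F/S)/T + q = 0.042099 + 0.0064 = 0.048499
r = 4.85%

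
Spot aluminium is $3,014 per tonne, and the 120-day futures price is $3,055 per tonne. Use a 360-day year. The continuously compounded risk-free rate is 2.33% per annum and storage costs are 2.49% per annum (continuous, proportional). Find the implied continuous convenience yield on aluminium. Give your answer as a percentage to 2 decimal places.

F = S·e^((r+u−y)T) ⇒ (r+u−y) = ln(F/S)/T
ln(3055/3014) = 0.013511; /T ⇒ 0.040533
y = r + u − ln(F/S)/T = 0.0233 + 0.0249 − 0.040533 = 0.007667
y = 0.77%

0.77%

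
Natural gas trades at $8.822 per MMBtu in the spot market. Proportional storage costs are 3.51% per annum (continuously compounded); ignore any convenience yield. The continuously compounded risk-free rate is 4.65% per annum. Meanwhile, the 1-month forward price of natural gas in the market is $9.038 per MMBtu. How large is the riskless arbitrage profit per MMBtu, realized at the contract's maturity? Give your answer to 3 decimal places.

$0.156 per MMBtu

Fair forward: F* = S·e^(carry·T), with carry = (r + u) = 0.0465 + 0.0351 = 0.0816
F* = 8.822 · e^(0.0816 × 1/12) = 8.822 · e^0.006800 = 8.822 × 1.006823 = $8.8822
Market $9.038 > fair $8.8822: forward overpriced → cash-and-carry (buy spot, short the forward).
At maturity, profit = |F_mkt − F*| = |9.038 − 8.8822| = $0.156 per MMBtu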